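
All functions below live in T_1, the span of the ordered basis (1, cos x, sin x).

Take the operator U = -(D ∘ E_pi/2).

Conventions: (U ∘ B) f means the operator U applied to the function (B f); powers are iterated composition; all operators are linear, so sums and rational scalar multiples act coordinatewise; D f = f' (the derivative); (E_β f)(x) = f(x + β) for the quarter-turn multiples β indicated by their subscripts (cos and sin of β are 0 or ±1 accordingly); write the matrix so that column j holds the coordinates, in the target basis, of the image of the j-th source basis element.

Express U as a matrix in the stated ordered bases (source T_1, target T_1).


image of 1: 0
image of cos x: cos x
image of sin x: sin x
each image's coordinates form column j of the matrix

the matrix is [[0, 0, 0]; [0, 1, 0]; [0, 0, 1]] (rows listed top to bottom)


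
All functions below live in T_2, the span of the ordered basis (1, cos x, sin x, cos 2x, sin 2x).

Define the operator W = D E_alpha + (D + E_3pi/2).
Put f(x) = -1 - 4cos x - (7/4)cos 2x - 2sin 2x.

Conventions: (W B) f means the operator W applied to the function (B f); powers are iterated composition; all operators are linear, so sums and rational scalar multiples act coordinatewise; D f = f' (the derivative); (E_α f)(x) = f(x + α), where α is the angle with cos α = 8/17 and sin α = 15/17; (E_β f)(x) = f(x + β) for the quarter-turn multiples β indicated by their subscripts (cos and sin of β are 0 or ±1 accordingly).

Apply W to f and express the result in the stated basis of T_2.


g(x) = -1 + (60/17)cos x + (32/17)sin x + (3335/1156)cos 2x + (1986/289)sin 2x

E_alpha f = -1 - (32/17)cos x + (60/17)sin x - (793/1156)cos 2x + (742/289)sin 2x
D E_alpha f = (60/17)cos x + (32/17)sin x + (1484/289)cos 2x + (793/578)sin 2x
D f = 4sin x - 4cos 2x + (7/2)sin 2x
E_3pi/2 f = -1 - 4sin x + (7/4)cos 2x + 2sin 2x
(D + E_3pi/2) f = -1 - (9/4)cos 2x + (11/2)sin 2x
(D E_alpha + (D + E_3pi/2)) f = -1 + (60/17)cos x + (32/17)sin x + (3335/1156)cos 2x + (1986/289)sin 2x


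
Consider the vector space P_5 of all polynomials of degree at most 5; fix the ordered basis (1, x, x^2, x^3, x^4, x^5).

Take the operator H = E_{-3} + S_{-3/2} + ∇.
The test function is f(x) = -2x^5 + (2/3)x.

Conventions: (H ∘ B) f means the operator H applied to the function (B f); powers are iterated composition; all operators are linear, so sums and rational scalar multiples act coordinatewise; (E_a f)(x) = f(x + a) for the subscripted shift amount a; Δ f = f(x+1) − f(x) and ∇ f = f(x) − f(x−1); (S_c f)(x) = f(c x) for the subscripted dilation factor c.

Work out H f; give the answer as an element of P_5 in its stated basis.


g(x) = (211/16)x^5 + 20x^4 - 160x^3 + 520x^2 - (2401/3)x + 1448/3

E_{-3} f = -2x^5 + 30x^4 - 180x^3 + 540x^2 - (2428/3)x + 484
S_{-3/2} f = (243/16)x^5 - x
∇ f = -10x^4 + 20x^3 - 20x^2 + 10x - 4/3
(E_{-3} + S_{-3/2} + ∇) f = (211/16)x^5 + 20x^4 - 160x^3 + 520x^2 - (2401/3)x + 1448/3


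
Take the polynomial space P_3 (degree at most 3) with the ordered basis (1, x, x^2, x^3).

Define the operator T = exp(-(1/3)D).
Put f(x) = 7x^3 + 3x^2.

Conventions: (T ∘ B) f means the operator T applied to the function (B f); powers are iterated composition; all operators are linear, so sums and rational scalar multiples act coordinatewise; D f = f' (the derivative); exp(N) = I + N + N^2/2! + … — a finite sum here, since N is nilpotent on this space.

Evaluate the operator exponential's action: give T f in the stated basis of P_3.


the image equals g(x) = 7x^3 - 4x^2 + (1/3)x + 2/27

order-1 term: -7x^2 - 2x
order-2 term: (7/3)x + 1/3
order-3 term: -7/27
the series for exp(-(1/3)D) f terminates at order 3
exp(-(1/3)D) f = 7x^3 - 4x^2 + (1/3)x + 2/27


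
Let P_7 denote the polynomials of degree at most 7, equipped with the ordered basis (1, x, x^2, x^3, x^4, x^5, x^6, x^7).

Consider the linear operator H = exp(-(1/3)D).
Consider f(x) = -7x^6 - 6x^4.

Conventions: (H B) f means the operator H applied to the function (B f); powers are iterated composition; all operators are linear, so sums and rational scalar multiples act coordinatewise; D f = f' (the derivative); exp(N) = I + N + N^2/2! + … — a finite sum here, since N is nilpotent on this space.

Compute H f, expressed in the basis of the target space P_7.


the result is g(x) = -7x^6 + 14x^5 - (53/3)x^4 + (356/27)x^3 - (143/27)x^2 + (86/81)x - 61/729

order-1 term: 14x^5 + 8x^3
order-2 term: -(35/3)x^4 - 4x^2
order-3 term: (140/27)x^3 + (8/9)x
order-4 term: -(35/27)x^2 - 2/27
order-5 term: (14/81)x
order-6 term: -7/729
the series for exp(-(1/3)D) f terminates at order 6
exp(-(1/3)D) f = -7x^6 + 14x^5 - (53/3)x^4 + (356/27)x^3 - (143/27)x^2 + (86/81)x - 61/729


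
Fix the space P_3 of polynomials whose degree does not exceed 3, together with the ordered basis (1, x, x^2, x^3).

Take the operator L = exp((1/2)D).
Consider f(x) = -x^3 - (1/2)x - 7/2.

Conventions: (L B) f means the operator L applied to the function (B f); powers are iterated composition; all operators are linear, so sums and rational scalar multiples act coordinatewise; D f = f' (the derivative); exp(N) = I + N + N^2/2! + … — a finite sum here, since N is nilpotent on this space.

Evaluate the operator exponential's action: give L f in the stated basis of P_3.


g(x) = -x^3 - (3/2)x^2 - (5/4)x - 31/8

order-1 term: -(3/2)x^2 - 1/4
order-2 term: -(3/4)x
order-3 term: -1/8
the series for exp((1/2)D) f terminates at order 3
exp((1/2)D) f = -x^3 - (3/2)x^2 - (5/4)x - 31/8


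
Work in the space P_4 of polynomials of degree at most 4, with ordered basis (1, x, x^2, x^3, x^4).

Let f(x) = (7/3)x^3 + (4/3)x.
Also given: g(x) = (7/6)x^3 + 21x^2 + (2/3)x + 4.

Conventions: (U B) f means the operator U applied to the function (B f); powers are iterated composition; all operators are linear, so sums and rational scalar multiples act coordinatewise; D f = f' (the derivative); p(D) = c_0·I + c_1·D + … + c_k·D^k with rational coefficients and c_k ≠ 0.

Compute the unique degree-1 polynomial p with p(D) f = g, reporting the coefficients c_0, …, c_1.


D^0 f = (7/3)x^3 + (4/3)x
D^1 f = 7x^2 + 4/3
matching coefficients of g against c_0 f + c_1 Df + … from the top degree down determines the c_i
solution: c_0 = 1/2, c_1 = 3

c_0 = 1/2, c_1 = 3


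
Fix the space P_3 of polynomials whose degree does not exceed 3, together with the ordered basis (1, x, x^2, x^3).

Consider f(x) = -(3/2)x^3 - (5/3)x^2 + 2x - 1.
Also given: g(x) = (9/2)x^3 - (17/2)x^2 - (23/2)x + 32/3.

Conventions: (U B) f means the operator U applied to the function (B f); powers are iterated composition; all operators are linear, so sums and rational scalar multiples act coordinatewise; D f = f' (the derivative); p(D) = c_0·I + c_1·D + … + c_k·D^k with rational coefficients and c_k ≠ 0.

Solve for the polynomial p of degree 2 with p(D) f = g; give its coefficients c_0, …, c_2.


D^0 f = -(3/2)x^3 - (5/3)x^2 + 2x - 1
D^1 f = -(9/2)x^2 - (10/3)x + 2
D^2 f = -9x - 10/3
matching coefficients of g against c_0 f + c_1 Df + … from the top degree down determines the c_i
solution: c_0 = -3, c_1 = 3, c_2 = -1/2

c_0 = -3, c_1 = 3, c_2 = -1/2


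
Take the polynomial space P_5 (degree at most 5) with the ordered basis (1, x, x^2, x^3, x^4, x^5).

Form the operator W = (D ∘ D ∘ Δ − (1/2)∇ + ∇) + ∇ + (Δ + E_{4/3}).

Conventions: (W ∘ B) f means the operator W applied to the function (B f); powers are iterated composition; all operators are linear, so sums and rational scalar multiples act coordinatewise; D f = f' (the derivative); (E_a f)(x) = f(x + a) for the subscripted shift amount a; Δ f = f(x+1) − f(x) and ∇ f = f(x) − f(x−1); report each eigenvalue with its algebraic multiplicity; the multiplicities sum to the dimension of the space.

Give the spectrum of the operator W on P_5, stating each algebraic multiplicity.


λ = 1 (multiplicity 6)

image of 1: 1
image of x: x + 23/6
image of x^2: x^2 + (23/3)x + 23/18
image of x^3: x^3 + (23/2)x^2 + (23/6)x + 587/54
image of x^4: x^4 + (46/3)x^3 + (23/3)x^2 + (1174/27)x + 2375/162
image of x^5: x^5 + (115/6)x^4 + (115/9)x^3 + (2935/27)x^2 + (11875/162)x + 12983/486
the matrix is upper triangular; its diagonal is (1, 1, 1, 1, 1, 1)
for a triangular matrix the eigenvalues are the diagonal entries, with algebraic multiplicity their repetition count


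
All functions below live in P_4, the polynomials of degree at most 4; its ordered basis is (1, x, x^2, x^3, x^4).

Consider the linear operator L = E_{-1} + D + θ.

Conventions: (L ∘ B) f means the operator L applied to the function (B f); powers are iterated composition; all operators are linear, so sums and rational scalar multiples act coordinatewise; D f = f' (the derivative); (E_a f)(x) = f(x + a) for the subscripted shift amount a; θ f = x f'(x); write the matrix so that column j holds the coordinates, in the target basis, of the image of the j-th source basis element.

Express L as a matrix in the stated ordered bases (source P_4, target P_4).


image of 1: 1
image of x: 2x
image of x^2: 3x^2 + 1
image of x^3: 4x^3 + 3x - 1
image of x^4: 5x^4 + 6x^2 - 4x + 1
each image's coordinates form column j of the matrix

the matrix is [[1, 0, 1, -1, 1]; [0, 2, 0, 3, -4]; [0, 0, 3, 0, 6]; [0, 0, 0, 4, 0]; [0, 0, 0, 0, 5]] (rows listed top to bottom)


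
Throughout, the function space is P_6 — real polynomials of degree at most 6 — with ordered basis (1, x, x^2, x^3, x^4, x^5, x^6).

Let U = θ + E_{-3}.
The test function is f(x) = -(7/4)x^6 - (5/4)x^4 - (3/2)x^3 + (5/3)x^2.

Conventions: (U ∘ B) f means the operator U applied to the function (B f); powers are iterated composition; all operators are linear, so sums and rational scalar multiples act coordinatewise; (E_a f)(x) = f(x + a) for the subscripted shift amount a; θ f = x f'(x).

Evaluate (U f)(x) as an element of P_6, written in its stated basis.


g(x) = -(49/4)x^6 + (63/2)x^5 - (485/2)x^4 + 954x^3 - (8701/4)x^2 + 2636x - 2643/2

θ f = -(21/2)x^6 - 5x^4 - (9/2)x^3 + (10/3)x^2
E_{-3} f = -(7/4)x^6 + (63/2)x^5 - (475/2)x^4 + (1917/2)x^3 - (26143/12)x^2 + 2636x - 2643/2
(θ + E_{-3}) f = -(49/4)x^6 + (63/2)x^5 - (485/2)x^4 + 954x^3 - (8701/4)x^2 + 2636x - 2643/2


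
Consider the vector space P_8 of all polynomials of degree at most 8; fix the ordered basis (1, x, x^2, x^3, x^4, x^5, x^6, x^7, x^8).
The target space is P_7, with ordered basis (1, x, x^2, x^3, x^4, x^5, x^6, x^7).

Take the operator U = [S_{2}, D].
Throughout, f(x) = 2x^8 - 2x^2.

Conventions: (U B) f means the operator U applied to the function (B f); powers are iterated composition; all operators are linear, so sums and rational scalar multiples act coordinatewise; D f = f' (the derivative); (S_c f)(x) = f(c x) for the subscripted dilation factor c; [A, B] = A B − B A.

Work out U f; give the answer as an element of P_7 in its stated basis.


D f = 16x^7 - 4x
S_{2} D f = 2048x^7 - 8x
S_{2} f = 512x^8 - 8x^2
D S_{2} f = 4096x^7 - 16x
[S_{2}, D] f = -2048x^7 + 8x

the image equals g(x) = -2048x^7 + 8x


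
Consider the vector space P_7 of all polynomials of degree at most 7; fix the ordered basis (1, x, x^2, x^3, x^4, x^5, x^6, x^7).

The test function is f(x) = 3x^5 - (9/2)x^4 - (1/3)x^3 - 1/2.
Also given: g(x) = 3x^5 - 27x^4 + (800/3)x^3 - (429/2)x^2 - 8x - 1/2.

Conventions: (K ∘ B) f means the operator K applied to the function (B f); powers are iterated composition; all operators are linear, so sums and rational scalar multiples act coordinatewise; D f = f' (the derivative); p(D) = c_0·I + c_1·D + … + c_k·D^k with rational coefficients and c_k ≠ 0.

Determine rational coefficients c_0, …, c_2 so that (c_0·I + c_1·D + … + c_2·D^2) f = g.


D^0 f = 3x^5 - (9/2)x^4 - (1/3)x^3 - 1/2
D^1 f = 15x^4 - 18x^3 - x^2
D^2 f = 60x^3 - 54x^2 - 2x
matching coefficients of g against c_0 f + c_1 Df + … from the top degree down determines the c_i
solution: c_0 = 1, c_1 = -3/2, c_2 = 4

p(D) = I − (3/2)·D + 4·D^2, i.e. c_0 = 1, c_1 = -3/2, c_2 = 4


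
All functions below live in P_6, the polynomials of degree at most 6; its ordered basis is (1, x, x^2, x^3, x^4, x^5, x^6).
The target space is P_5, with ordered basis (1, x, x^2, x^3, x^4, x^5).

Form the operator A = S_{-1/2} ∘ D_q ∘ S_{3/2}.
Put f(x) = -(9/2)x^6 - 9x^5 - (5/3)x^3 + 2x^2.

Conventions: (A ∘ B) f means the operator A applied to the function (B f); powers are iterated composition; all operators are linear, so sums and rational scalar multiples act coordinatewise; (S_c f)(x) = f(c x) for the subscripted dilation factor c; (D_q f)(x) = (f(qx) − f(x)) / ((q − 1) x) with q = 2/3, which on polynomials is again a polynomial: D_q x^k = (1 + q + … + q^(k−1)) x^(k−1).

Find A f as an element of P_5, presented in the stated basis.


S_{3/2} f = -(6561/128)x^6 - (2187/32)x^5 - (45/8)x^3 + (9/2)x^2
D_q S_{3/2} f = -(17955/128)x^5 - (5697/32)x^4 - (95/8)x^2 + (15/2)x
S_{-1/2} D_q S_{3/2} f = (17955/4096)x^5 - (5697/512)x^4 - (95/32)x^2 - (15/4)x

the image equals g(x) = (17955/4096)x^5 - (5697/512)x^4 - (95/32)x^2 - (15/4)x


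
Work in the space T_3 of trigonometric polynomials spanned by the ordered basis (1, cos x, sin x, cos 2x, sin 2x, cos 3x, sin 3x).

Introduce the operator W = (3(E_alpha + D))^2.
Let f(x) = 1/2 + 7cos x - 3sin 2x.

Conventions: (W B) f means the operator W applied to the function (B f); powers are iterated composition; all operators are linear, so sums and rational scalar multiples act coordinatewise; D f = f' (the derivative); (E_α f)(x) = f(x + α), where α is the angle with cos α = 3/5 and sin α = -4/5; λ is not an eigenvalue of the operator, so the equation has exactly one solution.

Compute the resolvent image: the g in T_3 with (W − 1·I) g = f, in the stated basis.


write g with unknown coordinates in the stated basis and equate coefficients in (W − 1·I) g = f
solving from the highest basis element down gives g = 1/16 + (329/205)cos x + (378/205)sin x - (2457/20008)cos 2x + (4701/20008)sin 2x
check: W g = 9/16 + (1764/205)cos x + (378/205)sin x - (2457/20008)cos 2x - (55323/20008)sin 2x
so W g − 1·g = 1/2 + 7cos x - 3sin 2x = f ✓

the image equals g(x) = 1/16 + (329/205)cos x + (378/205)sin x - (2457/20008)cos 2x + (4701/20008)sin 2x


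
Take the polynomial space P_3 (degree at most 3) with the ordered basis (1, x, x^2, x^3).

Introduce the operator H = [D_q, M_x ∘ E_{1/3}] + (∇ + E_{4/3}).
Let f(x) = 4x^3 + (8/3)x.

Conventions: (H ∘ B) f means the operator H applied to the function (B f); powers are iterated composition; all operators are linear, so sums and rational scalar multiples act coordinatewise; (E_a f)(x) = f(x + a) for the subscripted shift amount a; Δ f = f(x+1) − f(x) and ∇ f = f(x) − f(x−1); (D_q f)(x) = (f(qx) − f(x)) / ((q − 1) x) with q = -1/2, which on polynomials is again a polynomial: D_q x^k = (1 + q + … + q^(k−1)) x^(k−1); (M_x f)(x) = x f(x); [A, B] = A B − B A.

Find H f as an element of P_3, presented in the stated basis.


E_{1/3} f = 4x^3 + 4x^2 + 4x + 28/27
M_x E_{1/3} f = 4x^4 + 4x^3 + 4x^2 + (28/27)x
D_q (M_x ∘ E_{1/3}) f = (5/2)x^3 + 3x^2 + 2x + 28/27
D_q f = 3x^2 + 8/3
E_{1/3} D_q f = 3x^2 + 2x + 3
M_x E_{1/3} D_q f = 3x^3 + 2x^2 + 3x
[D_q, M_x ∘ E_{1/3}] f = -(1/2)x^3 + x^2 - x + 28/27
∇ f = 12x^2 - 12x + 20/3
E_{4/3} f = 4x^3 + 16x^2 + 24x + 352/27
(∇ + E_{4/3}) f = 4x^3 + 28x^2 + 12x + 532/27
([D_q, M_x ∘ E_{1/3}] + (∇ + E_{4/3})) f = (7/2)x^3 + 29x^2 + 11x + 560/27

the result is g(x) = (7/2)x^3 + 29x^2 + 11x + 560/27


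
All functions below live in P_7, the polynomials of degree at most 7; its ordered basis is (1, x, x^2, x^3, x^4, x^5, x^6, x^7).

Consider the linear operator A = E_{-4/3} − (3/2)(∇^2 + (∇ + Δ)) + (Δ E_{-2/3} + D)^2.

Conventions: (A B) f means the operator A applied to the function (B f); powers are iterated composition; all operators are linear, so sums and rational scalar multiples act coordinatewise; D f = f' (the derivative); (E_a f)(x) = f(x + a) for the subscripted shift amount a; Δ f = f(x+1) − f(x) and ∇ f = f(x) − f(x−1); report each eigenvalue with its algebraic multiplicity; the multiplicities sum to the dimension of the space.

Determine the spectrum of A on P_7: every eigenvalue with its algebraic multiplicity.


image of 1: 1
image of x: x - 13/3
image of x^2: x^2 - (26/3)x + 61/9
image of x^3: x^3 - 13x^2 + (61/3)x - 10/27
image of x^4: x^4 - (52/3)x^3 + (122/3)x^2 - (40/27)x - 959/81
image of x^5: x^5 - (65/3)x^4 + (610/9)x^3 - (100/27)x^2 - (4795/81)x + 7742/243
image of x^6: x^6 - 26x^5 + (305/3)x^4 - (200/27)x^3 - (4795/27)x^2 + (15484/81)x - 58355/729
image of x^7: x^7 - (91/3)x^6 + (427/3)x^5 - (350/27)x^4 - (33565/81)x^3 + (54194/81)x^2 - (408485/729)x + 371498/2187
the matrix is upper triangular; its diagonal is (1, 1, 1, 1, 1, 1, 1, 1)
for a triangular matrix the eigenvalues are the diagonal entries, with algebraic multiplicity their repetition count

λ = 1 (multiplicity 8)


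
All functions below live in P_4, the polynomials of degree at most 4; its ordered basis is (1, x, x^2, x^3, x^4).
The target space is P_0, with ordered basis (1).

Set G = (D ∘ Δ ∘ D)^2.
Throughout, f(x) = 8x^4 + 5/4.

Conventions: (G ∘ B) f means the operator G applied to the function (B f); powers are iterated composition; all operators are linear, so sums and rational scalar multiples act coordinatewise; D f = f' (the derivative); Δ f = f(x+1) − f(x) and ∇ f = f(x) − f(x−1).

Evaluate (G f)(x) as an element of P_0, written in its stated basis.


D f = 32x^3
Δ D f = 96x^2 + 96x + 32
D Δ D f = 192x + 96
D (D ∘ Δ ∘ D) f = 192
Δ D (D ∘ Δ ∘ D) f = 0
D Δ D (D ∘ Δ ∘ D) f = 0

g(x) = 0


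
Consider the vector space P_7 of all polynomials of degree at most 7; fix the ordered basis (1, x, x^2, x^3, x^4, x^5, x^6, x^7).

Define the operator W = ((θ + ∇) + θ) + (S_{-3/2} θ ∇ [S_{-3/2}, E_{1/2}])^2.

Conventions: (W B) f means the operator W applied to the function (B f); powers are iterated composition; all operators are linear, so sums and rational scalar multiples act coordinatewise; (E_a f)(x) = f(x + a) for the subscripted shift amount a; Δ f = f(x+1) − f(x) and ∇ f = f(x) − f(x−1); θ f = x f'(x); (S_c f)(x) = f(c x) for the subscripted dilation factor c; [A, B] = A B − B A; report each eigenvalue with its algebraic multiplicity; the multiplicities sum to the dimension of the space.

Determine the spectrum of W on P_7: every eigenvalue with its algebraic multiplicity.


image of 1: 0
image of x: 2x + 1
image of x^2: 4x^2 + 2x - 1
image of x^3: 6x^3 + 3x^2 - 3x + 1
image of x^4: 8x^4 + 4x^3 - 6x^2 + 4x - 1
image of x^5: 10x^5 + 5x^4 - 10x^3 + 10x^2 + (66419885/2048)x + 1
image of x^6: 12x^6 + 6x^5 - 15x^4 + 20x^3 + (5380778685/4096)x^2 + (996464163/2048)x - 1
image of x^7: 14x^7 + 7x^6 - 21x^5 + 35x^4 + (15254663404295/524288)x^3 + (11488104676923/524288)x^2 + (1612190868617/262144)x + 1
the matrix is upper triangular; its diagonal is (0, 2, 4, 6, 8, 10, 12, 14)
for a triangular matrix the eigenvalues are the diagonal entries, with algebraic multiplicity their repetition count

λ = 0 (multiplicity 1), λ = 2 (multiplicity 1), λ = 4 (multiplicity 1), λ = 6 (multiplicity 1), λ = 8 (multiplicity 1), λ = 10 (multiplicity 1), λ = 12 (multiplicity 1), λ = 14 (multiplicity 1)


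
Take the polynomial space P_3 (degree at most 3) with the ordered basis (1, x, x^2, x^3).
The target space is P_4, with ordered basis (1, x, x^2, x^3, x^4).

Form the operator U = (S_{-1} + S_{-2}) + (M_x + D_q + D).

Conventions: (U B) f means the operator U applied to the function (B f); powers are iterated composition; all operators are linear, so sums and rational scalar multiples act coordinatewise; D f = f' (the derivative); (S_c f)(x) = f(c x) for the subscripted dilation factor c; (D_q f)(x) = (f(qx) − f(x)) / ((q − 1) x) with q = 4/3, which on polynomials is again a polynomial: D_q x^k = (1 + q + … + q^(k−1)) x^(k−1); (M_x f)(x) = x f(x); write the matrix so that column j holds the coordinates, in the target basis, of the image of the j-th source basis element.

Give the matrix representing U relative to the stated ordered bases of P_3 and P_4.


image of 1: x + 2
image of x: x^2 - 3x + 2
image of x^2: x^3 + 5x^2 + (13/3)x
image of x^3: x^4 - 9x^3 + (64/9)x^2
each image's coordinates form column j of the matrix

the matrix is [[2, 2, 0, 0]; [1, -3, 13/3, 0]; [0, 1, 5, 64/9]; [0, 0, 1, -9]; [0, 0, 0, 1]] (rows listed top to bottom)


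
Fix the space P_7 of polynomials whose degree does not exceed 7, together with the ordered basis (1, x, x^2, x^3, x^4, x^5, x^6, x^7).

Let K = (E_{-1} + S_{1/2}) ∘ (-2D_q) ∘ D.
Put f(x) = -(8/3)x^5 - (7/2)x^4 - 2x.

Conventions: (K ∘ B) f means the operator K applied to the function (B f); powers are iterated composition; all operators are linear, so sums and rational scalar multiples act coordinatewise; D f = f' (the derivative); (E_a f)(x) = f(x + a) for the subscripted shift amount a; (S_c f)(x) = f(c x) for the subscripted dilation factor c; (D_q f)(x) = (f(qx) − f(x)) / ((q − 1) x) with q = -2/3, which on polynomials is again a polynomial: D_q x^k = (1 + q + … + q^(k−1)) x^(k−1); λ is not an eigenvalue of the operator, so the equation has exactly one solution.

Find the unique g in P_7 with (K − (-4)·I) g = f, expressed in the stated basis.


the image equals g(x) = -(2/3)x^5 - (7/8)x^4 - (65/72)x^3 + (305/432)x^2 - (745/864)x + 1691/1296

write g with unknown coordinates in the stated basis and equate coefficients in (K − (-4)·I) g = f
solving from the highest basis element down gives g = -(2/3)x^5 - (7/8)x^4 - (65/72)x^3 + (305/432)x^2 - (745/864)x + 1691/1296
check: K g = (65/18)x^3 - (305/108)x^2 + (313/216)x - 1691/324
so K g − (-4)·g = -(8/3)x^5 - (7/2)x^4 - 2x = f ✓


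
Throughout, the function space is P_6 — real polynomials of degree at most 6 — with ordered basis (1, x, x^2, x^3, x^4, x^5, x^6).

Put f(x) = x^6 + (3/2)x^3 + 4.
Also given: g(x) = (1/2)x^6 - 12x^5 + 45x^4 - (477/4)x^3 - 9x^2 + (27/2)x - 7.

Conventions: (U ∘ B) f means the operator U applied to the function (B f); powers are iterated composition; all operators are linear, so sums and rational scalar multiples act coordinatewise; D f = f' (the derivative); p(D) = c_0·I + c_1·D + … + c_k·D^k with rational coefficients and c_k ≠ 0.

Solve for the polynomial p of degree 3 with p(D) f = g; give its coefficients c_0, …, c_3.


D^0 f = x^6 + (3/2)x^3 + 4
D^1 f = 6x^5 + (9/2)x^2
D^2 f = 30x^4 + 9x
D^3 f = 120x^3 + 9
matching coefficients of g against c_0 f + c_1 Df + … from the top degree down determines the c_i
solution: c_0 = 1/2, c_1 = -2, c_2 = 3/2, c_3 = -1

c_0 = 1/2, c_1 = -2, c_2 = 3/2, c_3 = -1


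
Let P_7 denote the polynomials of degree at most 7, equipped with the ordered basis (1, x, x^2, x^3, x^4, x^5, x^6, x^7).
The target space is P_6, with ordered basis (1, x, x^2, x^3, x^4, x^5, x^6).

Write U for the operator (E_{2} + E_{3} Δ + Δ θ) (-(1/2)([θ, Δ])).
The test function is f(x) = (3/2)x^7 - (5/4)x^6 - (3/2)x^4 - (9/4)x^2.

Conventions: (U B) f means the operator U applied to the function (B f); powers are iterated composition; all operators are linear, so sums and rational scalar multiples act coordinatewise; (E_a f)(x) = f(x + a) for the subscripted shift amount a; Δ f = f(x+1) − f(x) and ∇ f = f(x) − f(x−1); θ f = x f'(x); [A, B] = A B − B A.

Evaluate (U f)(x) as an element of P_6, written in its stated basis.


the result is g(x) = (21/4)x^6 + (1245/4)x^5 + (10035/4)x^4 + (23079/2)x^3 + 35982x^2 + (135573/2)x + 223845/4

Δ f = (21/2)x^6 + 24x^5 + (135/4)x^4 + (43/2)x^3 + (15/4)x^2 - (15/2)x - 7/2
θ Δ f = 63x^6 + 120x^5 + 135x^4 + (129/2)x^3 + (15/2)x^2 - (15/2)x
θ f = (21/2)x^7 - (15/2)x^6 - 6x^4 - (9/2)x^2
Δ θ f = (147/2)x^6 + (351/2)x^5 + 255x^4 + (387/2)x^3 + 72x^2 - (9/2)x - 15/2
[θ, Δ] f = -(21/2)x^6 - (111/2)x^5 - 120x^4 - 129x^3 - (129/2)x^2 - 3x + 15/2
(-(1/2)([θ, Δ])) f = (21/4)x^6 + (111/4)x^5 + 60x^4 + (129/2)x^3 + (129/4)x^2 + (3/2)x - 15/4
E_{2} (-(1/2)([θ, Δ])) f = (21/4)x^6 + (363/4)x^5 + (1305/2)x^4 + (4989/2)x^3 + (21357/4)x^2 + (12105/2)x + 11313/4
Δ (-(1/2)([θ, Δ])) f = (63/2)x^5 + (435/2)x^4 + (1245/2)x^3 + (3639/4)x^2 + (2673/4)x + 765/4
E_{3} Δ (-(1/2)([θ, Δ])) f = (63/2)x^5 + 690x^4 + (12135/2)x^3 + (107049/4)x^2 + (236727/4)x + 209853/4
θ (-(1/2)([θ, Δ])) f = (63/2)x^6 + (555/4)x^5 + 240x^4 + (387/2)x^3 + (129/2)x^2 + (3/2)x
Δ θ (-(1/2)([θ, Δ])) f = 189x^5 + (4665/4)x^4 + (5955/2)x^3 + (7761/2)x^2 + (10209/4)x + 2679/4
(E_{2} + E_{3} Δ + Δ θ) (-(1/2)([θ, Δ])) f = (21/4)x^6 + (1245/4)x^5 + (10035/4)x^4 + (23079/2)x^3 + 35982x^2 + (135573/2)x + 223845/4


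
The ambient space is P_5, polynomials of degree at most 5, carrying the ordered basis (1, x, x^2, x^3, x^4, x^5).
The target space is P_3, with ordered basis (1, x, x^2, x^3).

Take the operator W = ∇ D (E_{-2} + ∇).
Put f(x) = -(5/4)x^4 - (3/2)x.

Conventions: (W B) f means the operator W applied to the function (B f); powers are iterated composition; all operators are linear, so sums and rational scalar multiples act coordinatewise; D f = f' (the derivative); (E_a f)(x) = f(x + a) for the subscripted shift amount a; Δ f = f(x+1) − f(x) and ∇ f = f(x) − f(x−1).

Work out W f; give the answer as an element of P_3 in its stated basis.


the image equals g(x) = -15x^2 + 45x - 65

E_{-2} f = -(5/4)x^4 + 10x^3 - 30x^2 + (77/2)x - 17
∇ f = -5x^3 + (15/2)x^2 - 5x - 1/4
(E_{-2} + ∇) f = -(5/4)x^4 + 5x^3 - (45/2)x^2 + (67/2)x - 69/4
D (E_{-2} + ∇) f = -5x^3 + 15x^2 - 45x + 67/2
∇ D (E_{-2} + ∇) f = -15x^2 + 45x - 65


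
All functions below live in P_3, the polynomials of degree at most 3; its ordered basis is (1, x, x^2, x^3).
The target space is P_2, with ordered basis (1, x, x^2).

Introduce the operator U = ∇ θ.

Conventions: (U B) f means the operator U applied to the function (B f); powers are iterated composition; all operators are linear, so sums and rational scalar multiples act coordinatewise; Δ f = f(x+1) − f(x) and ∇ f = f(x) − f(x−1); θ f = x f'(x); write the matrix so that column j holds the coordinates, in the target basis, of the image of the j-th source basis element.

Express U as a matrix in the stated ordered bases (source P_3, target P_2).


the matrix is [[0, 1, -2, 3]; [0, 0, 4, -9]; [0, 0, 0, 9]] (rows listed top to bottom)

image of 1: 0
image of x: 1
image of x^2: 4x - 2
image of x^3: 9x^2 - 9x + 3
each image's coordinates form column j of the matrix


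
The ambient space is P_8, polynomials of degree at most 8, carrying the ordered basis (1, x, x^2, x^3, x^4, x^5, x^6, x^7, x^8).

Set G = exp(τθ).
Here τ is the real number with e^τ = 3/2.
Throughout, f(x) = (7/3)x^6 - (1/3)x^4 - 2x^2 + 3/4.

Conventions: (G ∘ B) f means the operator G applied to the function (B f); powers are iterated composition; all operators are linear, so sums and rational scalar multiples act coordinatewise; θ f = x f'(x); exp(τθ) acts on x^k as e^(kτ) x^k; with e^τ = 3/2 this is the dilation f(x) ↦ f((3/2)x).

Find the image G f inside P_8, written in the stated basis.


the result is g(x) = (1701/64)x^6 - (27/16)x^4 - (9/2)x^2 + 3/4

exp(τθ) x^k = e^(kτ) x^k; with e^τ = 3/2 this sends x^k to (3/2)^k x^k
x^2 ↦ 9/4 x^2
x^4 ↦ 81/16 x^4
x^6 ↦ 729/64 x^6
applying this coordinatewise to f: exp(τθ) f = (1701/64)x^6 - (27/16)x^4 - (9/2)x^2 + 3/4


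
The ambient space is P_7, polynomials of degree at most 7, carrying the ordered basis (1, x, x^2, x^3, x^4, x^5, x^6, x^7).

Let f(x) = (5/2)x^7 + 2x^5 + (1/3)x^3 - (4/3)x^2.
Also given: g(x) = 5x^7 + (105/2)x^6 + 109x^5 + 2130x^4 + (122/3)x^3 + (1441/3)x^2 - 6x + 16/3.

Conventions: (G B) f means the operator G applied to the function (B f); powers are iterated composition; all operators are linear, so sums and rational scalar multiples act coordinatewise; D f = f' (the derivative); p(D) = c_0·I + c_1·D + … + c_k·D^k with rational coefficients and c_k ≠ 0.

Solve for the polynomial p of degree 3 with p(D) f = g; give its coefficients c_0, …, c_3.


c_0 = 2, c_1 = 3, c_2 = 1, c_3 = 4

D^0 f = (5/2)x^7 + 2x^5 + (1/3)x^3 - (4/3)x^2
D^1 f = (35/2)x^6 + 10x^4 + x^2 - (8/3)x
D^2 f = 105x^5 + 40x^3 + 2x - 8/3
D^3 f = 525x^4 + 120x^2 + 2
matching coefficients of g against c_0 f + c_1 Df + … from the top degree down determines the c_i
solution: c_0 = 2, c_1 = 3, c_2 = 1, c_3 = 4


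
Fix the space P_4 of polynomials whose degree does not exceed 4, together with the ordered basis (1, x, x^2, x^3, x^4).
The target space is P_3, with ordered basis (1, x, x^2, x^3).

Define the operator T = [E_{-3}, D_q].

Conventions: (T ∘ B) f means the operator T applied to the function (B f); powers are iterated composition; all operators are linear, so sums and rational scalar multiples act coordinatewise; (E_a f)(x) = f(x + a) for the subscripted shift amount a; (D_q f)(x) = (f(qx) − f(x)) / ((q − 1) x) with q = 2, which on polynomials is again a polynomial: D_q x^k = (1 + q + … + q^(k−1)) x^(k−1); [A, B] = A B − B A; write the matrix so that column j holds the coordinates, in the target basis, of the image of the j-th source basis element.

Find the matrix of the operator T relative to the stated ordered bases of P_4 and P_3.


the matrix is [[0, 0, -3, 36, -297]; [0, 0, 0, -15, 243]; [0, 0, 0, 0, -51]; [0, 0, 0, 0, 0]] (rows listed top to bottom)

image of 1: 0
image of x: 0
image of x^2: -3
image of x^3: -15x + 36
image of x^4: -51x^2 + 243x - 297
each image's coordinates form column j of the matrix


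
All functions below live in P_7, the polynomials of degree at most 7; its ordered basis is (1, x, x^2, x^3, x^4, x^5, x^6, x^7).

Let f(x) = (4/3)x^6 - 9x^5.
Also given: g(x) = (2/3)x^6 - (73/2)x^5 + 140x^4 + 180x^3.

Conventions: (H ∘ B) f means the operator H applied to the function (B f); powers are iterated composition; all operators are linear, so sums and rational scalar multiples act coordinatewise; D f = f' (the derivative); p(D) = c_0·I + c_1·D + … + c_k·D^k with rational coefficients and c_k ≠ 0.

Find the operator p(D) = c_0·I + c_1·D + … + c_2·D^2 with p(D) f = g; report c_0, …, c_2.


p(D) = (1/2)·I − 4·D − D^2, i.e. c_0 = 1/2, c_1 = -4, c_2 = -1

D^0 f = (4/3)x^6 - 9x^5
D^1 f = 8x^5 - 45x^4
D^2 f = 40x^4 - 180x^3
matching coefficients of g against c_0 f + c_1 Df + … from the top degree down determines the c_i
solution: c_0 = 1/2, c_1 = -4, c_2 = -1


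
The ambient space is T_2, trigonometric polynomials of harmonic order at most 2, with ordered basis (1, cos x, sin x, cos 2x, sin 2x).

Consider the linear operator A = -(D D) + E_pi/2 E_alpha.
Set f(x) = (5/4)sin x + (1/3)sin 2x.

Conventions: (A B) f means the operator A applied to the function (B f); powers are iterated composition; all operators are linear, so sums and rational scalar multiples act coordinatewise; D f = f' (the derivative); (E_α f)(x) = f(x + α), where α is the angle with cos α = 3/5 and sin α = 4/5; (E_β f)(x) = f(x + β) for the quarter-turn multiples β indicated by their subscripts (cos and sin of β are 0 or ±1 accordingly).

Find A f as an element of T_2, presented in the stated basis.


D f = (5/4)cos x + (2/3)cos 2x
D D f = -(5/4)sin x - (4/3)sin 2x
(-(D D)) f = (5/4)sin x + (4/3)sin 2x
E_alpha f = cos x + (3/4)sin x + (8/25)cos 2x - (7/75)sin 2x
E_pi/2 E_alpha f = (3/4)cos x - sin x - (8/25)cos 2x + (7/75)sin 2x
(-(D D) + E_pi/2 E_alpha) f = (3/4)cos x + (1/4)sin x - (8/25)cos 2x + (107/75)sin 2x

the image equals g(x) = (3/4)cos x + (1/4)sin x - (8/25)cos 2x + (107/75)sin 2x


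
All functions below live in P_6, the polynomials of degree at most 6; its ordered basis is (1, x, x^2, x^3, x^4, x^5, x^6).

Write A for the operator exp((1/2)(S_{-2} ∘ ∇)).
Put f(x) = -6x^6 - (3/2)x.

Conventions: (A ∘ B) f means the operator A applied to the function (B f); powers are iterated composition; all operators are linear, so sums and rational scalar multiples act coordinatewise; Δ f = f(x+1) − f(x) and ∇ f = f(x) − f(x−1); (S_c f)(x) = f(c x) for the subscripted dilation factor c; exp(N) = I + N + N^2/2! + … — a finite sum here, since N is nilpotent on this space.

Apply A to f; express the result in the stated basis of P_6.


order-1 term: 576x^5 + 720x^4 + 480x^3 + 180x^2 + 36x + 9/4
order-2 term: 11520x^4 + 5760x^3 + 2880x^2 + 540x + 48
order-3 term: -61440x^3 - 34560x^2 - 11520x - 1350
order-4 term: -92160x^2 - 28800x - 4800
order-5 term: 36864x + 6336
order-6 term: 3072
the series for exp((1/2)(S_{-2} ∘ ∇)) f terminates at order 6
exp((1/2)(S_{-2} ∘ ∇)) f = -6x^6 + 576x^5 + 12240x^4 - 55200x^3 - 123660x^2 - (5763/2)x + 13233/4

g(x) = -6x^6 + 576x^5 + 12240x^4 - 55200x^3 - 123660x^2 - (5763/2)x + 13233/4


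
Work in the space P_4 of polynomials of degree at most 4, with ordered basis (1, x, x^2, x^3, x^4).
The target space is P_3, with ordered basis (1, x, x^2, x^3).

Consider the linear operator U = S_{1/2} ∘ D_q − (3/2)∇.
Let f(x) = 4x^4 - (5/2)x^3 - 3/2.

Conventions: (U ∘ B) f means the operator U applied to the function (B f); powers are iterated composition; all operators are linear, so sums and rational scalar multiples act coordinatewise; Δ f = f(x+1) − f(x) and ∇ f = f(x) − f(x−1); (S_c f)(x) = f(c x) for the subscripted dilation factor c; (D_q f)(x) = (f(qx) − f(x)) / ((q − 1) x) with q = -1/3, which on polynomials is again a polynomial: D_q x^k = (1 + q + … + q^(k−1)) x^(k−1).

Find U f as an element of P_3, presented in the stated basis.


D_q f = (80/27)x^3 - (35/18)x^2
S_{1/2} D_q f = (10/27)x^3 - (35/72)x^2
∇ f = 16x^3 - (63/2)x^2 + (47/2)x - 13/2
(-(3/2)∇) f = -24x^3 + (189/4)x^2 - (141/4)x + 39/4
(S_{1/2} ∘ D_q − (3/2)∇) f = -(638/27)x^3 + (3367/72)x^2 - (141/4)x + 39/4

the image equals g(x) = -(638/27)x^3 + (3367/72)x^2 - (141/4)x + 39/4


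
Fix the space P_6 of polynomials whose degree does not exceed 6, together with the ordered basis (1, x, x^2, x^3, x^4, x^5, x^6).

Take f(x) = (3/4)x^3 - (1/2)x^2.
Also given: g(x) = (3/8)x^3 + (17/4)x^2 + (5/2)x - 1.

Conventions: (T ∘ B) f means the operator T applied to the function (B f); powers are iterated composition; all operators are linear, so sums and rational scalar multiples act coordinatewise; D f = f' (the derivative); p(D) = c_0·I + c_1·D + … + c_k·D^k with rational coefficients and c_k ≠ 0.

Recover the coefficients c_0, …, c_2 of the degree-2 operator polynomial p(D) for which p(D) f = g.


c_0 = 1/2, c_1 = 2, c_2 = 1

D^0 f = (3/4)x^3 - (1/2)x^2
D^1 f = (9/4)x^2 - x
D^2 f = (9/2)x - 1
matching coefficients of g against c_0 f + c_1 Df + … from the top degree down determines the c_i
solution: c_0 = 1/2, c_1 = 2, c_2 = 1


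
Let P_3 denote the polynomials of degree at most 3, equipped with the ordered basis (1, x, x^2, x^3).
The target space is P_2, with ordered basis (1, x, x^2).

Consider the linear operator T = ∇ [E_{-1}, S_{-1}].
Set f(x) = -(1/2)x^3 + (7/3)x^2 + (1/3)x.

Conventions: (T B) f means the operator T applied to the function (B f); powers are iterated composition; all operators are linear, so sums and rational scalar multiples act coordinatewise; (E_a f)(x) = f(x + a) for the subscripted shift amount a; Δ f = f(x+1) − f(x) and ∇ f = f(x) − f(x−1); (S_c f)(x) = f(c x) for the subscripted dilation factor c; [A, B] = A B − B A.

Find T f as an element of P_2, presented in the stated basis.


S_{-1} f = (1/2)x^3 + (7/3)x^2 - (1/3)x
E_{-1} S_{-1} f = (1/2)x^3 + (5/6)x^2 - (7/2)x + 13/6
E_{-1} f = -(1/2)x^3 + (23/6)x^2 - (35/6)x + 5/2
S_{-1} E_{-1} f = (1/2)x^3 + (23/6)x^2 + (35/6)x + 5/2
[E_{-1}, S_{-1}] f = -3x^2 - (28/3)x - 1/3
∇ [E_{-1}, S_{-1}] f = -6x - 19/3

the image equals g(x) = -6x - 19/3


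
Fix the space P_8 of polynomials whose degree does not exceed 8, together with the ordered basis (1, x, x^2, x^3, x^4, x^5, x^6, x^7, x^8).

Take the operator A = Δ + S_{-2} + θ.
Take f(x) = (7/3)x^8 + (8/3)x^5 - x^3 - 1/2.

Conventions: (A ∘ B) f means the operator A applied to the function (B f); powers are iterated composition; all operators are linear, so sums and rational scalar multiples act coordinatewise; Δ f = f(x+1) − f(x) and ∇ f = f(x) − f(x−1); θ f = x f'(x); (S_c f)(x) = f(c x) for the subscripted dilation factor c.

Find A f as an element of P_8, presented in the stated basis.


Δ f = (56/3)x^7 + (196/3)x^6 + (392/3)x^5 + (530/3)x^4 + (472/3)x^3 + 89x^2 + 29x + 4
S_{-2} f = (1792/3)x^8 - (256/3)x^5 + 8x^3 - 1/2
θ f = (56/3)x^8 + (40/3)x^5 - 3x^3
(Δ + S_{-2} + θ) f = 616x^8 + (56/3)x^7 + (196/3)x^6 + (176/3)x^5 + (530/3)x^4 + (487/3)x^3 + 89x^2 + 29x + 7/2

the image equals g(x) = 616x^8 + (56/3)x^7 + (196/3)x^6 + (176/3)x^5 + (530/3)x^4 + (487/3)x^3 + 89x^2 + 29x + 7/2


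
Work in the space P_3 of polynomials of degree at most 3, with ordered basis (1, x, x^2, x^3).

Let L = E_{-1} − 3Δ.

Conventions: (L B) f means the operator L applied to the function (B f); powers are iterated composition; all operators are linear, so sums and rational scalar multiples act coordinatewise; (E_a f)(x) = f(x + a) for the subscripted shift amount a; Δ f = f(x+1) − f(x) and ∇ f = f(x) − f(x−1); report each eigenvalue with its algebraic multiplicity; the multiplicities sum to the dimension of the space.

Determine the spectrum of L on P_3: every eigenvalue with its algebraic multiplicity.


λ = 1 (multiplicity 4)

image of 1: 1
image of x: x - 4
image of x^2: x^2 - 8x - 2
image of x^3: x^3 - 12x^2 - 6x - 4
the matrix is upper triangular; its diagonal is (1, 1, 1, 1)
for a triangular matrix the eigenvalues are the diagonal entries, with algebraic multiplicity their repetition count


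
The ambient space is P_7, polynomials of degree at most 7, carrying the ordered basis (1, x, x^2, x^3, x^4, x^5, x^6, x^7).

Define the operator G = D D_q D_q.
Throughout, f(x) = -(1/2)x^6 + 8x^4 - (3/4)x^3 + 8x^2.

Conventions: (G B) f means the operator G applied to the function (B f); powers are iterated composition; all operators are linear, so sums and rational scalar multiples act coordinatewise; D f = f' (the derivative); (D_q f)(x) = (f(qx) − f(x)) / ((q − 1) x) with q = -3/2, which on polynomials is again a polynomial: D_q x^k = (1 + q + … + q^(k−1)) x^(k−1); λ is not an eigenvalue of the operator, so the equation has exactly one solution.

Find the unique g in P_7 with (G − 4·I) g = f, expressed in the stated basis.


the result is g(x) = (1/8)x^6 - 2x^4 - (6547/4096)x^3 - 2x^2 + (91/32)x + 45829/131072

write g with unknown coordinates in the stated basis and equate coefficients in (G − 4·I) g = f
solving from the highest basis element down gives g = (1/8)x^6 - 2x^4 - (6547/4096)x^3 - 2x^2 + (91/32)x + 45829/131072
check: G g = -(7315/1024)x^3 + (91/8)x + 45829/32768
so G g − 4·g = -(1/2)x^6 + 8x^4 - (3/4)x^3 + 8x^2 = f ✓


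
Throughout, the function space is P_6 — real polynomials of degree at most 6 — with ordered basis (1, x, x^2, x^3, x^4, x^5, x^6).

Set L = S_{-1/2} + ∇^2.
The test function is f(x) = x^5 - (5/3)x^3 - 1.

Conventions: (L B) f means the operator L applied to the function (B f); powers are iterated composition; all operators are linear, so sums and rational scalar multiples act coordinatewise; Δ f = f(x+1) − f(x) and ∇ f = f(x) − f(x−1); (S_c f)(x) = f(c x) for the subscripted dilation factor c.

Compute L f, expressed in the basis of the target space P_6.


the result is g(x) = -(1/32)x^5 + (485/24)x^3 - 60x^2 + 60x - 21

S_{-1/2} f = -(1/32)x^5 + (5/24)x^3 - 1
∇ f = 5x^4 - 10x^3 + 5x^2 - 2/3
∇ ∇ f = 20x^3 - 60x^2 + 60x - 20
(S_{-1/2} + ∇^2) f = -(1/32)x^5 + (485/24)x^3 - 60x^2 + 60x - 21


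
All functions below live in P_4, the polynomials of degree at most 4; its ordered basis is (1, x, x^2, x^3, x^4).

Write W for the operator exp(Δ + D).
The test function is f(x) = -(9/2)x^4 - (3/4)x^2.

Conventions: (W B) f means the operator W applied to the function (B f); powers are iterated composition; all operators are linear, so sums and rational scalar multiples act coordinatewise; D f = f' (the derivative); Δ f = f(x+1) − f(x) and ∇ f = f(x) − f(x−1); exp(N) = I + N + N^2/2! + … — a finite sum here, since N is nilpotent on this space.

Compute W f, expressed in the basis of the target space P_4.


g(x) = -(9/2)x^4 - 36x^3 - (543/4)x^2 - 273x - 951/4

order-1 term: -36x^3 - 27x^2 - 21x - 21/4
order-2 term: -108x^2 - 108x - 105/2
order-3 term: -144x - 108
order-4 term: -72
the series for exp(Δ + D) f terminates at order 4
exp(Δ + D) f = -(9/2)x^4 - 36x^3 - (543/4)x^2 - 273x - 951/4
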